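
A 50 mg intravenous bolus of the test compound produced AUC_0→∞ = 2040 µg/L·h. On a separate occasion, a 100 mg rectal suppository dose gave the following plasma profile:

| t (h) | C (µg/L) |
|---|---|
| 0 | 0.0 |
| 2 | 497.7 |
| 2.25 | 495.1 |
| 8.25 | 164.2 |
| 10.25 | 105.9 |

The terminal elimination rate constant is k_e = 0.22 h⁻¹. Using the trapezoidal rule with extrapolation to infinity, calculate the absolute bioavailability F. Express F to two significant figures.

F = 0.82

Trapezoidal AUC_0→10.25 (rectal suppository):
  [0→2]: (0.0+497.7)/2 × 2 = 497.7
  [2→2.25]: (497.7+495.1)/2 × 0.25 = 124.1
  [2.25→8.25]: (495.1+164.2)/2 × 6 = 1977.9
  [8.25→10.25]: (164.2+105.9)/2 × 2 = 270.1
  Sum = 2869.8 µg/L·h
Tail: C_last/k_e = 105.9/0.22 = 481.364
AUC_0→∞ (rectal suppository) = 2869.8 + 481.364 = 3351.164 µg/L·h
F = (AUC_ev/D_ev)/(AUC_iv/D_iv) = (3351.164/100)/(2040/50) = 33.51164/40.8 = 0.8214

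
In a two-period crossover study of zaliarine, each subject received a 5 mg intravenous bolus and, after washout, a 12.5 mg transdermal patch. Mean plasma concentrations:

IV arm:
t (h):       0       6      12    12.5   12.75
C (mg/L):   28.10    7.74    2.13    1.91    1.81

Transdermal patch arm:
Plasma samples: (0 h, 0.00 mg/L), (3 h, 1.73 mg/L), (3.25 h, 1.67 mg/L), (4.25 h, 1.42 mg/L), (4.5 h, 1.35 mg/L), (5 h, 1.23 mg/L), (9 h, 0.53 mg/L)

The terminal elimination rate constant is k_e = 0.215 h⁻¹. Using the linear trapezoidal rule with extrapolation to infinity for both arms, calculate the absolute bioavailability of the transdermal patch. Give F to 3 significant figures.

Trapezoidal AUC_0→12.75 (IV):
  [0→6]: (28.10+7.74)/2 × 6 = 107.52
  [6→12]: (7.74+2.13)/2 × 6 = 29.61
  [12→12.5]: (2.13+1.91)/2 × 0.5 = 1.01
  [12.5→12.75]: (1.91+1.81)/2 × 0.25 = 0.465
  Sum = 138.605 mg/L·h
IV tail: 1.81/0.215 = 8.419; AUC_iv,0→∞ = 138.605 + 8.419 = 147.024 mg/L·h
Trapezoidal AUC_0→9 (transdermal patch):
  [0→3]: (0.00+1.73)/2 × 3 = 2.595
  [3→3.25]: (1.73+1.67)/2 × 0.25 = 0.425
  [3.25→4.25]: (1.67+1.42)/2 × 1 = 1.545
  [4.25→4.5]: (1.42+1.35)/2 × 0.25 = 0.34625
  [4.5→5]: (1.35+1.23)/2 × 0.5 = 0.645
  [5→9]: (1.23+0.53)/2 × 4 = 3.52
  Sum = 9.07625 mg/L·h
transdermal patch tail: 0.53/0.215 = 2.465; AUC_ev,0→∞ = 9.07625 + 2.465 = 11.54125 mg/L·h
F = (AUC_ev/D_ev)/(AUC_iv/D_iv) = (11.54125/12.5)/(147.024/5) = 0.9233/29.4048 = 0.0314

F = 0.0314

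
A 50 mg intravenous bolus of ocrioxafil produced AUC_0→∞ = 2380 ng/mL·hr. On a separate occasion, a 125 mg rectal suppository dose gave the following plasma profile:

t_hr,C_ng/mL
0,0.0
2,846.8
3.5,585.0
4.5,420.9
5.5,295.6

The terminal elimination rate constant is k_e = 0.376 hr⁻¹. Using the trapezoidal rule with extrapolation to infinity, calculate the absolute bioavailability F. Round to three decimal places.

Trapezoidal AUC_0→5.5 (rectal suppository):
  [0→2]: (0.0+846.8)/2 × 2 = 846.8
  [2→3.5]: (846.8+585.0)/2 × 1.5 = 1073.85
  [3.5→4.5]: (585.0+420.9)/2 × 1 = 502.95
  [4.5→5.5]: (420.9+295.6)/2 × 1 = 358.25
  Sum = 2781.85 ng/mL·hr
Tail: C_last/k_e = 295.6/0.376 = 786.170
AUC_0→∞ (rectal suppository) = 2781.85 + 786.170 = 3568.02 ng/mL·hr
F = (AUC_ev/D_ev)/(AUC_iv/D_iv) = (3568.02/125)/(2380/50) = 28.54416/47.6 = 0.5997

F = 0.600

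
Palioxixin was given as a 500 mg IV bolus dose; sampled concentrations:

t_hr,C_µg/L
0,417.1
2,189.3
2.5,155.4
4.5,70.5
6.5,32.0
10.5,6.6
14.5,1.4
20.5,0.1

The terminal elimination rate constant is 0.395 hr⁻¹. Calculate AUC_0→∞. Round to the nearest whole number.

Trapezoidal AUC_0→20.5:
  [0→2]: (417.1+189.3)/2 × 2 = 606.4
  [2→2.5]: (189.3+155.4)/2 × 0.5 = 86.175
  [2.5→4.5]: (155.4+70.5)/2 × 2 = 225.9
  [4.5→6.5]: (70.5+32.0)/2 × 2 = 102.5
  [6.5→10.5]: (32.0+6.6)/2 × 4 = 77.2
  [10.5→14.5]: (6.6+1.4)/2 × 4 = 16.0
  [14.5→20.5]: (1.4+0.1)/2 × 6 = 4.5
  Sum = 1118.675 µg/L·hr
Extrapolated tail: C_last / k_e = 0.1 / 0.395 = 0.253
AUC_0→∞ = 1118.675 + 0.253 = 1118.928 µg/L·hr

AUC = 1119 µg/L·hr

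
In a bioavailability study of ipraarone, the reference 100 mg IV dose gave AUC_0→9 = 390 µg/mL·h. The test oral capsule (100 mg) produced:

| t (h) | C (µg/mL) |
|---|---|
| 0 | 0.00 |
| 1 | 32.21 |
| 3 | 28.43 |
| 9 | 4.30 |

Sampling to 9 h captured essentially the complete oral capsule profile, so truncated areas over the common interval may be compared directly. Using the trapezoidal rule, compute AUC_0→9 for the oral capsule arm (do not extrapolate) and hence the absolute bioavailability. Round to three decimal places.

F = 0.449

Trapezoidal AUC_0→9 (oral capsule):
  [0→1]: (0.00+32.21)/2 × 1 = 16.105
  [1→3]: (32.21+28.43)/2 × 2 = 60.64
  [3→9]: (28.43+4.30)/2 × 6 = 98.19
  Sum = 174.935 µg/mL·h
F = (AUC_ev/D_ev)/(AUC_iv/D_iv) = (174.935/100)/(390/100) = 1.74935/3.9 = 0.4486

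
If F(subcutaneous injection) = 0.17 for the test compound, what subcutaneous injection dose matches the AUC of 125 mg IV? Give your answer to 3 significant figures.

D_subcutaneous = 735 mg

For equal systemic exposure: F × D_ev = D_iv
D_ev = D_iv / F = 125 / 0.17 = 735.294 mg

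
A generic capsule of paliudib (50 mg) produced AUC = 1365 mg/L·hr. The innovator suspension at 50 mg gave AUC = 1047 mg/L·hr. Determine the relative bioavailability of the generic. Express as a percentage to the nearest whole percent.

F_rel = (AUC_test/D_test) / (AUC_ref/D_ref)
      = (1365/50) / (1047/50)
      = 27.3 / 20.94 = 1.3037 = 130.37%

F_rel = 130%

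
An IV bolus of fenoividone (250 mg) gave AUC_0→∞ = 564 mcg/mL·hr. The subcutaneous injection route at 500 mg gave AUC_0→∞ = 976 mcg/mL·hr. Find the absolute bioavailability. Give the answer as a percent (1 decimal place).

F = (AUC_ev / D_ev) / (AUC_iv / D_iv)
  = (976/500) / (564/250)
  = 1.952 / 2.256 = 0.8652
  = 86.52%

F = 86.5%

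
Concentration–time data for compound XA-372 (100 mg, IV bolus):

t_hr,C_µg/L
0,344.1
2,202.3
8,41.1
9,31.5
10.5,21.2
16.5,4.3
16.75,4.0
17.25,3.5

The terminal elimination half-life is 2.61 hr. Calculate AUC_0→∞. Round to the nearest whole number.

AUC = 1445 µg/L·hr

Trapezoidal AUC_0→17.25:
  [0→2]: (344.1+202.3)/2 × 2 = 546.4
  [2→8]: (202.3+41.1)/2 × 6 = 730.2
  [8→9]: (41.1+31.5)/2 × 1 = 36.3
  [9→10.5]: (31.5+21.2)/2 × 1.5 = 39.525
  [10.5→16.5]: (21.2+4.3)/2 × 6 = 76.5
  [16.5→16.75]: (4.3+4.0)/2 × 0.25 = 1.0375
  [16.75→17.25]: (4.0+3.5)/2 × 0.5 = 1.875
  Sum = 1431.8375 µg/L·hr
k_e = ln2 / t½ = 0.693147 / 2.61 = 0.2656 hr^-1
Extrapolated tail: C_last / k_e = 3.5 / 0.2656 = 13.178
AUC_0→∞ = 1431.8375 + 13.178 = 1445.0155 µg/L·hr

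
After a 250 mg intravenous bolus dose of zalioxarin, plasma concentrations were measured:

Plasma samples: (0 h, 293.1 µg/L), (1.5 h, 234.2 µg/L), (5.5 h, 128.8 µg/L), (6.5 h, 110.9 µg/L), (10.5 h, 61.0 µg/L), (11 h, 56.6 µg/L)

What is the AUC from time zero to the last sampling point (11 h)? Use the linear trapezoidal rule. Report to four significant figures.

Trapezoidal AUC_0→11:
  [0→1.5]: (293.1+234.2)/2 × 1.5 = 395.475
  [1.5→5.5]: (234.2+128.8)/2 × 4 = 726.0
  [5.5→6.5]: (128.8+110.9)/2 × 1 = 119.85
  [6.5→10.5]: (110.9+61.0)/2 × 4 = 343.8
  [10.5→11]: (61.0+56.6)/2 × 0.5 = 29.4
  Sum = 1614.525 µg/L·h

AUC = 1615 µg/L·h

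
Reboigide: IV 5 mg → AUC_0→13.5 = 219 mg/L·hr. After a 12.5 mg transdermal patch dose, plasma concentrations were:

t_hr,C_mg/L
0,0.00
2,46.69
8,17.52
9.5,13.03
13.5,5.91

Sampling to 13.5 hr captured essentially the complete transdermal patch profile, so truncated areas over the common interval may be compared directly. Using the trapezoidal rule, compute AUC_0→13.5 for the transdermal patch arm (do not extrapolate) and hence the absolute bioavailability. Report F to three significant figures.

F = 0.548

Trapezoidal AUC_0→13.5 (transdermal patch):
  [0→2]: (0.00+46.69)/2 × 2 = 46.69
  [2→8]: (46.69+17.52)/2 × 6 = 192.63
  [8→9.5]: (17.52+13.03)/2 × 1.5 = 22.9125
  [9.5→13.5]: (13.03+5.91)/2 × 4 = 37.88
  Sum = 300.1125 mg/L·hr
F = (AUC_ev/D_ev)/(AUC_iv/D_iv) = (300.1125/12.5)/(219/5) = 24.009/43.8 = 0.5482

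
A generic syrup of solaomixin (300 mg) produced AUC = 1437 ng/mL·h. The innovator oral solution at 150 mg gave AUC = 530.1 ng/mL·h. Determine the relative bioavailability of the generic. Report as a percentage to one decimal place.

F_rel = (AUC_test/D_test) / (AUC_ref/D_ref)
      = (1437/300) / (530.1/150)
      = 4.79 / 3.534 = 1.3554 = 135.54%

F_rel = 135.5%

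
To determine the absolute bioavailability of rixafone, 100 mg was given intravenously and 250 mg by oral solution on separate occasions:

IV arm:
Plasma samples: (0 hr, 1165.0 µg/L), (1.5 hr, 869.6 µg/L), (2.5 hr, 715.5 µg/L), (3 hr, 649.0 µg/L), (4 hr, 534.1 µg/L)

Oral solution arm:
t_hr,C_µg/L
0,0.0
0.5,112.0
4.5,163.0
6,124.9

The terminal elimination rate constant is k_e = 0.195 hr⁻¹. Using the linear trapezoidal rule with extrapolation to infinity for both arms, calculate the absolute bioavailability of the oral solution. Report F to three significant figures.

Trapezoidal AUC_0→4 (IV):
  [0→1.5]: (1165.0+869.6)/2 × 1.5 = 1525.95
  [1.5→2.5]: (869.6+715.5)/2 × 1 = 792.55
  [2.5→3]: (715.5+649.0)/2 × 0.5 = 341.125
  [3→4]: (649.0+534.1)/2 × 1 = 591.55
  Sum = 3251.175 µg/L·hr
IV tail: 534.1/0.195 = 2738.974; AUC_iv,0→∞ = 3251.175 + 2738.974 = 5990.149 µg/L·hr
Trapezoidal AUC_0→6 (oral solution):
  [0→0.5]: (0.0+112.0)/2 × 0.5 = 28.0
  [0.5→4.5]: (112.0+163.0)/2 × 4 = 550.0
  [4.5→6]: (163.0+124.9)/2 × 1.5 = 215.925
  Sum = 793.925 µg/L·hr
oral solution tail: 124.9/0.195 = 640.513; AUC_ev,0→∞ = 793.925 + 640.513 = 1434.438 µg/L·hr
F = (AUC_ev/D_ev)/(AUC_iv/D_iv) = (1434.438/250)/(5990.149/100) = 5.737752/59.90149 = 0.0958

F = 0.0958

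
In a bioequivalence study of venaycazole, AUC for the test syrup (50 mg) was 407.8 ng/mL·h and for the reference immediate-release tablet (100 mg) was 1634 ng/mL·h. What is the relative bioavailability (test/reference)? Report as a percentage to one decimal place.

F_rel = 49.9%

F_rel = (AUC_test/D_test) / (AUC_ref/D_ref)
      = (407.8/50) / (1634/100)
      = 8.156 / 16.34 = 0.4991 = 49.91%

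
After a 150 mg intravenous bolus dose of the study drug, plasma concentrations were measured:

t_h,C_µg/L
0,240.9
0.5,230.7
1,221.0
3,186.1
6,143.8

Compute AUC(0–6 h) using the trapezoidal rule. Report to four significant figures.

AUC = 1133 µg/L·h

Trapezoidal AUC_0→6:
  [0→0.5]: (240.9+230.7)/2 × 0.5 = 117.9
  [0.5→1]: (230.7+221.0)/2 × 0.5 = 112.925
  [1→3]: (221.0+186.1)/2 × 2 = 407.1
  [3→6]: (186.1+143.8)/2 × 3 = 494.85
  Sum = 1132.775 µg/L·h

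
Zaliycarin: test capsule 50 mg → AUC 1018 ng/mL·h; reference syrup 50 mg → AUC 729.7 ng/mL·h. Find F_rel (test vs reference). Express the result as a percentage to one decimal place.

F_rel = 139.5%

F_rel = (AUC_test/D_test) / (AUC_ref/D_ref)
      = (1018/50) / (729.7/50)
      = 20.36 / 14.594 = 1.3951 = 139.51%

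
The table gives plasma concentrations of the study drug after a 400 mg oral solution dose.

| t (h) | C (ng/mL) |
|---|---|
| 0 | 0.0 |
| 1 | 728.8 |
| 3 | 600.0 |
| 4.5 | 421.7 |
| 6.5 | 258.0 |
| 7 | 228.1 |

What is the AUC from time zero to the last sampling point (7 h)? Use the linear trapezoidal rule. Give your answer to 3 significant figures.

Trapezoidal AUC_0→7:
  [0→1]: (0.0+728.8)/2 × 1 = 364.4
  [1→3]: (728.8+600.0)/2 × 2 = 1328.8
  [3→4.5]: (600.0+421.7)/2 × 1.5 = 766.275
  [4.5→6.5]: (421.7+258.0)/2 × 2 = 679.7
  [6.5→7]: (258.0+228.1)/2 × 0.5 = 121.525
  Sum = 3260.7 ng/mL·h

AUC = 3260 ng/mL·h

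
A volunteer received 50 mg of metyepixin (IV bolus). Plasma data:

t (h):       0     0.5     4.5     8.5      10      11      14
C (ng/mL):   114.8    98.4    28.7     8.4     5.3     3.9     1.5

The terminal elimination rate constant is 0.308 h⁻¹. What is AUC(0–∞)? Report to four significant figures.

Trapezoidal AUC_0→14:
  [0→0.5]: (114.8+98.4)/2 × 0.5 = 53.3
  [0.5→4.5]: (98.4+28.7)/2 × 4 = 254.2
  [4.5→8.5]: (28.7+8.4)/2 × 4 = 74.2
  [8.5→10]: (8.4+5.3)/2 × 1.5 = 10.275
  [10→11]: (5.3+3.9)/2 × 1 = 4.6
  [11→14]: (3.9+1.5)/2 × 3 = 8.1
  Sum = 404.675 ng/mL·h
Extrapolated tail: C_last / k_e = 1.5 / 0.308 = 4.870
AUC_0→∞ = 404.675 + 4.870 = 409.545 ng/mL·h

AUC = 409.5 ng/mL·h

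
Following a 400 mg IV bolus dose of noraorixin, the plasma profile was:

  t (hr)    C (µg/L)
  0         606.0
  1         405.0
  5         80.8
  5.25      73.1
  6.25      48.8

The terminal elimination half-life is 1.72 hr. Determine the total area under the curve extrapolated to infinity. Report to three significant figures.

AUC = 1680 µg/L·hr

Trapezoidal AUC_0→6.25:
  [0→1]: (606.0+405.0)/2 × 1 = 505.5
  [1→5]: (405.0+80.8)/2 × 4 = 971.6
  [5→5.25]: (80.8+73.1)/2 × 0.25 = 19.2375
  [5.25→6.25]: (73.1+48.8)/2 × 1 = 60.95
  Sum = 1557.2875 µg/L·hr
k_e = ln2 / t½ = 0.693147 / 1.72 = 0.4030 hr^-1
Extrapolated tail: C_last / k_e = 48.8 / 0.403 = 121.092
AUC_0→∞ = 1557.2875 + 121.092 = 1678.3795 µg/L·hr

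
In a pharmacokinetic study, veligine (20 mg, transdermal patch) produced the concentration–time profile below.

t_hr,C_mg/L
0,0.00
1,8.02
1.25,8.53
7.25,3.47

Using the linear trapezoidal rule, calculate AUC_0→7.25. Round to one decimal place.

Trapezoidal AUC_0→7.25:
  [0→1]: (0.00+8.02)/2 × 1 = 4.01
  [1→1.25]: (8.02+8.53)/2 × 0.25 = 2.06875
  [1.25→7.25]: (8.53+3.47)/2 × 6 = 36.0
  Sum = 42.07875 mg/L·hr

AUC = 42.1 mg/L·hr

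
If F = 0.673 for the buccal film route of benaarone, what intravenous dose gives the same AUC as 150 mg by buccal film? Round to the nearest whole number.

D_iv = 101 mg

Systemic exposure from an extravascular dose = F × D_ev, so the equivalent IV dose is F × D_ev.
D_iv = F × D_ev = 0.673 × 150 = 100.95 mg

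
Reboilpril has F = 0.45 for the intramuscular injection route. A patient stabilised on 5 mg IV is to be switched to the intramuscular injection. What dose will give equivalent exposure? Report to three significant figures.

D_intramuscular = 11.1 mg

For equal systemic exposure: F × D_ev = D_iv
D_ev = D_iv / F = 5 / 0.45 = 11.1111 mg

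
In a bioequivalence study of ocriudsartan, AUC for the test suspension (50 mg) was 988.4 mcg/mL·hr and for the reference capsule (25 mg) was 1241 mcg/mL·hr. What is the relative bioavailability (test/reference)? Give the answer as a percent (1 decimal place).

F_rel = (AUC_test/D_test) / (AUC_ref/D_ref)
      = (988.4/50) / (1241/25)
      = 19.768 / 49.64 = 0.3982 = 39.82%

F_rel = 39.8%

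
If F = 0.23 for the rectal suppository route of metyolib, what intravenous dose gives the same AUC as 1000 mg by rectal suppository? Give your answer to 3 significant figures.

D_iv = 230 mg

Systemic exposure from an extravascular dose = F × D_ev, so the equivalent IV dose is F × D_ev.
D_iv = F × D_ev = 0.23 × 1000 = 230 mg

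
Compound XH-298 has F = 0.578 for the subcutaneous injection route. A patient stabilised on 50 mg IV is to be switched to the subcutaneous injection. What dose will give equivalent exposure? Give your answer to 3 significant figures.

D_subcutaneous = 86.5 mg

For equal systemic exposure: F × D_ev = D_iv
D_ev = D_iv / F = 50 / 0.578 = 86.5052 mg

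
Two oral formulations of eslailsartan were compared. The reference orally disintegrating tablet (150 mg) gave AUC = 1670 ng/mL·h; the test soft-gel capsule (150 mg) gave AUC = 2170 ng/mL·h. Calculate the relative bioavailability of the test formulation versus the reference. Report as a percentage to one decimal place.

F_rel = 129.9%

F_rel = (AUC_test/D_test) / (AUC_ref/D_ref)
      = (2170/150) / (1670/150)
      = 14.4667 / 11.1333 = 1.2994 = 129.94%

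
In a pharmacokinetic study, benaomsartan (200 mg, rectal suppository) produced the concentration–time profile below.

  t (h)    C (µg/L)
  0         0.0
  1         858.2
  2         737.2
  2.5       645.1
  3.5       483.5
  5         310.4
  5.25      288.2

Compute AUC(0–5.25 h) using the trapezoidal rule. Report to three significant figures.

Trapezoidal AUC_0→5.25:
  [0→1]: (0.0+858.2)/2 × 1 = 429.1
  [1→2]: (858.2+737.2)/2 × 1 = 797.7
  [2→2.5]: (737.2+645.1)/2 × 0.5 = 345.575
  [2.5→3.5]: (645.1+483.5)/2 × 1 = 564.3
  [3.5→5]: (483.5+310.4)/2 × 1.5 = 595.425
  [5→5.25]: (310.4+288.2)/2 × 0.25 = 74.825
  Sum = 2806.925 µg/L·h

AUC = 2810 µg/L·h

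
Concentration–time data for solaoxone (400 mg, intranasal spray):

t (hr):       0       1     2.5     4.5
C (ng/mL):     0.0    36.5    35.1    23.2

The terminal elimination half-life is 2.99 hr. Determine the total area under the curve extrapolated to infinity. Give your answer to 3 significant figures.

Trapezoidal AUC_0→4.5:
  [0→1]: (0.0+36.5)/2 × 1 = 18.25
  [1→2.5]: (36.5+35.1)/2 × 1.5 = 53.7
  [2.5→4.5]: (35.1+23.2)/2 × 2 = 58.3
  Sum = 130.25 ng/mL·hr
k_e = ln2 / t½ = 0.693147 / 2.99 = 0.2318 hr^-1
Extrapolated tail: C_last / k_e = 23.2 / 0.2318 = 100.086
AUC_0→∞ = 130.25 + 100.086 = 230.336 ng/mL·hr

AUC = 230 ng/mL·hr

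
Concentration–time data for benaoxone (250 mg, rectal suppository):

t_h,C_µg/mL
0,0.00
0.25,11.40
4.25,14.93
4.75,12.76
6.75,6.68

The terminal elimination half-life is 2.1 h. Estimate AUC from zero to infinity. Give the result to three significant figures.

AUC = 101 µg/mL·h

Trapezoidal AUC_0→6.75:
  [0→0.25]: (0.00+11.40)/2 × 0.25 = 1.425
  [0.25→4.25]: (11.40+14.93)/2 × 4 = 52.66
  [4.25→4.75]: (14.93+12.76)/2 × 0.5 = 6.9225
  [4.75→6.75]: (12.76+6.68)/2 × 2 = 19.44
  Sum = 80.4475 µg/mL·h
k_e = ln2 / t½ = 0.693147 / 2.1 = 0.3301 h^-1
Extrapolated tail: C_last / k_e = 6.68 / 0.3301 = 20.236
AUC_0→∞ = 80.4475 + 20.236 = 100.6835 µg/mL·h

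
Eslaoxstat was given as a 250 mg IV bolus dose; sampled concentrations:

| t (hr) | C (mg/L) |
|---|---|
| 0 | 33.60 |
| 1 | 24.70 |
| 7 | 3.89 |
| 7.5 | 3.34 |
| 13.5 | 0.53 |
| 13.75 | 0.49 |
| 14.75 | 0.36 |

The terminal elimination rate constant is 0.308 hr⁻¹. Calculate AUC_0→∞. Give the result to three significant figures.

AUC = 130 mg/L·hr

Trapezoidal AUC_0→14.75:
  [0→1]: (33.60+24.70)/2 × 1 = 29.15
  [1→7]: (24.70+3.89)/2 × 6 = 85.77
  [7→7.5]: (3.89+3.34)/2 × 0.5 = 1.8075
  [7.5→13.5]: (3.34+0.53)/2 × 6 = 11.61
  [13.5→13.75]: (0.53+0.49)/2 × 0.25 = 0.1275
  [13.75→14.75]: (0.49+0.36)/2 × 1 = 0.425
  Sum = 128.89 mg/L·hr
Extrapolated tail: C_last / k_e = 0.36 / 0.308 = 1.169
AUC_0→∞ = 128.89 + 1.169 = 130.059 mg/L·hr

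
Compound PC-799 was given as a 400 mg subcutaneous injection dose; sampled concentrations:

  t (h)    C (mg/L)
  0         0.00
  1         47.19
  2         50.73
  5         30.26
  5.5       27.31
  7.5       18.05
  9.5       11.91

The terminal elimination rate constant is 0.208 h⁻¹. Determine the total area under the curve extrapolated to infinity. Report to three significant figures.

Trapezoidal AUC_0→9.5:
  [0→1]: (0.00+47.19)/2 × 1 = 23.595
  [1→2]: (47.19+50.73)/2 × 1 = 48.96
  [2→5]: (50.73+30.26)/2 × 3 = 121.485
  [5→5.5]: (30.26+27.31)/2 × 0.5 = 14.3925
  [5.5→7.5]: (27.31+18.05)/2 × 2 = 45.36
  [7.5→9.5]: (18.05+11.91)/2 × 2 = 29.96
  Sum = 283.7525 mg/L·h
Extrapolated tail: C_last / k_e = 11.91 / 0.208 = 57.260
AUC_0→∞ = 283.7525 + 57.260 = 341.0125 mg/L·h

AUC = 341 mg/L·h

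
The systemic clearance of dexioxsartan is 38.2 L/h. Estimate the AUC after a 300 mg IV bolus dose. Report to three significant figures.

AUC_0→∞ = Dose_iv / CL
        = 300 / 38.2 = 7.8534 mg/L·h

AUC = 7.85 mg/L·h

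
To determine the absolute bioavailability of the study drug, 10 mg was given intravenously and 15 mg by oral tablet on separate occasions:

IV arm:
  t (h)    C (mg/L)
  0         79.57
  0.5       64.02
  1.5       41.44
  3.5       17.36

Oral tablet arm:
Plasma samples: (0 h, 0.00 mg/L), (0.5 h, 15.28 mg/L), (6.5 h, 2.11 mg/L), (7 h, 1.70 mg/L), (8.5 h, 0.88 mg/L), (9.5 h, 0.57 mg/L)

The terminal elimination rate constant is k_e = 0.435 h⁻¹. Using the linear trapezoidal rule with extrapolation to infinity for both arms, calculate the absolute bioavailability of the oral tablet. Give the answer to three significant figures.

Trapezoidal AUC_0→3.5 (IV):
  [0→0.5]: (79.57+64.02)/2 × 0.5 = 35.8975
  [0.5→1.5]: (64.02+41.44)/2 × 1 = 52.73
  [1.5→3.5]: (41.44+17.36)/2 × 2 = 58.8
  Sum = 147.4275 mg/L·h
IV tail: 17.36/0.435 = 39.908; AUC_iv,0→∞ = 147.4275 + 39.908 = 187.3355 mg/L·h
Trapezoidal AUC_0→9.5 (oral tablet):
  [0→0.5]: (0.00+15.28)/2 × 0.5 = 3.82
  [0.5→6.5]: (15.28+2.11)/2 × 6 = 52.17
  [6.5→7]: (2.11+1.70)/2 × 0.5 = 0.9525
  [7→8.5]: (1.70+0.88)/2 × 1.5 = 1.935
  [8.5→9.5]: (0.88+0.57)/2 × 1 = 0.725
  Sum = 59.6025 mg/L·h
oral tablet tail: 0.57/0.435 = 1.310; AUC_ev,0→∞ = 59.6025 + 1.310 = 60.9125 mg/L·h
F = (AUC_ev/D_ev)/(AUC_iv/D_iv) = (60.9125/15)/(187.3355/10) = 4.06083/18.73355 = 0.2168

F = 0.217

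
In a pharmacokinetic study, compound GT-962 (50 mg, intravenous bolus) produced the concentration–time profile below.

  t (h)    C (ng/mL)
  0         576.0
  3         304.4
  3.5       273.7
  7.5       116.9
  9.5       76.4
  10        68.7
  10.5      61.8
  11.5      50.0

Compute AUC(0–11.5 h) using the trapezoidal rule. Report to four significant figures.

Trapezoidal AUC_0→11.5:
  [0→3]: (576.0+304.4)/2 × 3 = 1320.6
  [3→3.5]: (304.4+273.7)/2 × 0.5 = 144.525
  [3.5→7.5]: (273.7+116.9)/2 × 4 = 781.2
  [7.5→9.5]: (116.9+76.4)/2 × 2 = 193.3
  [9.5→10]: (76.4+68.7)/2 × 0.5 = 36.275
  [10→10.5]: (68.7+61.8)/2 × 0.5 = 32.625
  [10.5→11.5]: (61.8+50.0)/2 × 1 = 55.9
  Sum = 2564.425 ng/mL·h

AUC = 2564 ng/mL·h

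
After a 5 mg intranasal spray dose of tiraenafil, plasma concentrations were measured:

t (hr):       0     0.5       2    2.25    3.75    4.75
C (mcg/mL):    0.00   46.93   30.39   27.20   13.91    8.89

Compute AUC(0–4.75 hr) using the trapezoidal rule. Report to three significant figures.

Trapezoidal AUC_0→4.75:
  [0→0.5]: (0.00+46.93)/2 × 0.5 = 11.7325
  [0.5→2]: (46.93+30.39)/2 × 1.5 = 57.99
  [2→2.25]: (30.39+27.20)/2 × 0.25 = 7.19875
  [2.25→3.75]: (27.20+13.91)/2 × 1.5 = 30.8325
  [3.75→4.75]: (13.91+8.89)/2 × 1 = 11.4
  Sum = 119.15375 mcg/mL·hr

AUC = 119 mcg/mL·hr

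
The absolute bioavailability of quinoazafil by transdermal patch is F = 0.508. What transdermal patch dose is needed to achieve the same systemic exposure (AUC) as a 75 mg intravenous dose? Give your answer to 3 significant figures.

For equal systemic exposure: F × D_ev = D_iv
D_ev = D_iv / F = 75 / 0.508 = 147.638 mg

D_transdermal = 148 mg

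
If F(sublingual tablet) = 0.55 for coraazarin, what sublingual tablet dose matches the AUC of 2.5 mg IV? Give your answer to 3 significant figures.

For equal systemic exposure: F × D_ev = D_iv
D_ev = D_iv / F = 2.5 / 0.55 = 4.54545 mg

D_sublingual = 4.55 mg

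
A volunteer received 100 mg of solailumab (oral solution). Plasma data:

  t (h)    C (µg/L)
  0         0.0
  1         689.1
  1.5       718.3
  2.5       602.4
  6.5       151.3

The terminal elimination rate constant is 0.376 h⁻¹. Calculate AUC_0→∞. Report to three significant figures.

Trapezoidal AUC_0→6.5:
  [0→1]: (0.0+689.1)/2 × 1 = 344.55
  [1→1.5]: (689.1+718.3)/2 × 0.5 = 351.85
  [1.5→2.5]: (718.3+602.4)/2 × 1 = 660.35
  [2.5→6.5]: (602.4+151.3)/2 × 4 = 1507.4
  Sum = 2864.15 µg/L·h
Extrapolated tail: C_last / k_e = 151.3 / 0.376 = 402.394
AUC_0→∞ = 2864.15 + 402.394 = 3266.544 µg/L·h

AUC = 3270 µg/L·h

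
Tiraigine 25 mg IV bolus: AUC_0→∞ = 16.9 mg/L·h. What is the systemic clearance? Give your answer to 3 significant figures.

CL = 1.48 L/h

CL = Dose_iv / AUC_0→∞
   = 25 / 16.9 = 1.47929 L/h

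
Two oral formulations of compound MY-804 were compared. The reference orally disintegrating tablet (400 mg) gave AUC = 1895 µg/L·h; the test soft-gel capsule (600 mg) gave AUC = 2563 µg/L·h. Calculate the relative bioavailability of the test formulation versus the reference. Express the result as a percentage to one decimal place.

F_rel = (AUC_test/D_test) / (AUC_ref/D_ref)
      = (2563/600) / (1895/400)
      = 4.27167 / 4.7375 = 0.9017 = 90.17%

F_rel = 90.2%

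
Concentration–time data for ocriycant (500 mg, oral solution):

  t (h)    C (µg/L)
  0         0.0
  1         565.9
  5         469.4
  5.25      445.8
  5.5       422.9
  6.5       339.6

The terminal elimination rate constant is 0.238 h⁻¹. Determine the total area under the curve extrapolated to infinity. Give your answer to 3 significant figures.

Trapezoidal AUC_0→6.5:
  [0→1]: (0.0+565.9)/2 × 1 = 282.95
  [1→5]: (565.9+469.4)/2 × 4 = 2070.6
  [5→5.25]: (469.4+445.8)/2 × 0.25 = 114.4
  [5.25→5.5]: (445.8+422.9)/2 × 0.25 = 108.5875
  [5.5→6.5]: (422.9+339.6)/2 × 1 = 381.25
  Sum = 2957.7875 µg/L·h
Extrapolated tail: C_last / k_e = 339.6 / 0.238 = 1426.891
AUC_0→∞ = 2957.7875 + 1426.891 = 4384.6785 µg/L·h

AUC = 4380 µg/L·h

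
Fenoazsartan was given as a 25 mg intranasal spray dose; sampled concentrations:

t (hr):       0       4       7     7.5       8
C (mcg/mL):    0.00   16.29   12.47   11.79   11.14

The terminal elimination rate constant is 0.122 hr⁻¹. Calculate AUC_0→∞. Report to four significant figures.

Trapezoidal AUC_0→8:
  [0→4]: (0.00+16.29)/2 × 4 = 32.58
  [4→7]: (16.29+12.47)/2 × 3 = 43.14
  [7→7.5]: (12.47+11.79)/2 × 0.5 = 6.065
  [7.5→8]: (11.79+11.14)/2 × 0.5 = 5.7325
  Sum = 87.5175 mcg/mL·hr
Extrapolated tail: C_last / k_e = 11.14 / 0.122 = 91.311
AUC_0→∞ = 87.5175 + 91.311 = 178.8285 mcg/mL·hr

AUC = 178.8 mcg/mL·hr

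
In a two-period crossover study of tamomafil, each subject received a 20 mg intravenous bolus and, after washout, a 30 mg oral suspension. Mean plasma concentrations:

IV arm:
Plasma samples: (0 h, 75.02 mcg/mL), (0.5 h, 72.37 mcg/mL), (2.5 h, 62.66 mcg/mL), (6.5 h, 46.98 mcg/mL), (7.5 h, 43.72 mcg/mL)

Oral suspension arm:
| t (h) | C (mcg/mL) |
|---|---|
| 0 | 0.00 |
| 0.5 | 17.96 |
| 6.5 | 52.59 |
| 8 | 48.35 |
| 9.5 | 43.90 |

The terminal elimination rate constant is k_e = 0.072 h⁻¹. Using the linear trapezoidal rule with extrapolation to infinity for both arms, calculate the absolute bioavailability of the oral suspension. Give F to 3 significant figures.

Trapezoidal AUC_0→7.5 (IV):
  [0→0.5]: (75.02+72.37)/2 × 0.5 = 36.8475
  [0.5→2.5]: (72.37+62.66)/2 × 2 = 135.03
  [2.5→6.5]: (62.66+46.98)/2 × 4 = 219.28
  [6.5→7.5]: (46.98+43.72)/2 × 1 = 45.35
  Sum = 436.5075 mcg/mL·h
IV tail: 43.72/0.072 = 607.222; AUC_iv,0→∞ = 436.5075 + 607.222 = 1043.7295 mcg/mL·h
Trapezoidal AUC_0→9.5 (oral suspension):
  [0→0.5]: (0.00+17.96)/2 × 0.5 = 4.49
  [0.5→6.5]: (17.96+52.59)/2 × 6 = 211.65
  [6.5→8]: (52.59+48.35)/2 × 1.5 = 75.705
  [8→9.5]: (48.35+43.90)/2 × 1.5 = 69.1875
  Sum = 361.0325 mcg/mL·h
oral suspension tail: 43.90/0.072 = 609.722; AUC_ev,0→∞ = 361.0325 + 609.722 = 970.7545 mcg/mL·h
F = (AUC_ev/D_ev)/(AUC_iv/D_iv) = (970.7545/30)/(1043.7295/20) = 32.3585/52.186475 = 0.6201

F = 0.620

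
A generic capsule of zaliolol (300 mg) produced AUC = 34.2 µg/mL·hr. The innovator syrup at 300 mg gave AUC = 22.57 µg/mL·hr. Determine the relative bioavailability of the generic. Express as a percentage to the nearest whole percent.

F_rel = 152%

F_rel = (AUC_test/D_test) / (AUC_ref/D_ref)
      = (34.2/300) / (22.57/300)
      = 0.114 / 0.0752333 = 1.5153 = 151.53%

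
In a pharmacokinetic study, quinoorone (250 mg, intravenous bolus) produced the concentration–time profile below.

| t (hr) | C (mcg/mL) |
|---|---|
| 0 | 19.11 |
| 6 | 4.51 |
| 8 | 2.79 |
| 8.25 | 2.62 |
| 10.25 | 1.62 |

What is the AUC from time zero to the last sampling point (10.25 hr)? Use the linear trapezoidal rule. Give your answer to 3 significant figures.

AUC = 83.1 mcg/mL·hr

Trapezoidal AUC_0→10.25:
  [0→6]: (19.11+4.51)/2 × 6 = 70.86
  [6→8]: (4.51+2.79)/2 × 2 = 7.3
  [8→8.25]: (2.79+2.62)/2 × 0.25 = 0.67625
  [8.25→10.25]: (2.62+1.62)/2 × 2 = 4.24
  Sum = 83.07625 mcg/mL·hr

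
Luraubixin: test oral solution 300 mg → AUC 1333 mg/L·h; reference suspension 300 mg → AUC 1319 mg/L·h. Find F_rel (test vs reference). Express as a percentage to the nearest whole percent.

F_rel = (AUC_test/D_test) / (AUC_ref/D_ref)
      = (1333/300) / (1319/300)
      = 4.44333 / 4.39667 = 1.0106 = 101.06%

F_rel = 101%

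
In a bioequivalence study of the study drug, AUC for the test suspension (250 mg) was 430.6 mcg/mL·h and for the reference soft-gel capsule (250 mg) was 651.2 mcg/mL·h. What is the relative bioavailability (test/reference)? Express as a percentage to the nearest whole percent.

F_rel = (AUC_test/D_test) / (AUC_ref/D_ref)
      = (430.6/250) / (651.2/250)
      = 1.7224 / 2.6048 = 0.6612 = 66.12%

F_rel = 66%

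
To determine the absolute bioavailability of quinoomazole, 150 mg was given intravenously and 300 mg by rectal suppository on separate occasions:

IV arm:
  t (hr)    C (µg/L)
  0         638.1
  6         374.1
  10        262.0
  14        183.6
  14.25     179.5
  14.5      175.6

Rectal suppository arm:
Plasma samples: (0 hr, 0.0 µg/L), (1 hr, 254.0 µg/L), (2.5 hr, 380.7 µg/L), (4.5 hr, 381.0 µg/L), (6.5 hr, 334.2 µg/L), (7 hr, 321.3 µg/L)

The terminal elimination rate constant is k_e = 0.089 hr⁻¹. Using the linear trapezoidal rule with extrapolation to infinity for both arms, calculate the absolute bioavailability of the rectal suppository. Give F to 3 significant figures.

F = 0.403

Trapezoidal AUC_0→14.5 (IV):
  [0→6]: (638.1+374.1)/2 × 6 = 3036.6
  [6→10]: (374.1+262.0)/2 × 4 = 1272.2
  [10→14]: (262.0+183.6)/2 × 4 = 891.2
  [14→14.25]: (183.6+179.5)/2 × 0.25 = 45.3875
  [14.25→14.5]: (179.5+175.6)/2 × 0.25 = 44.3875
  Sum = 5289.775 µg/L·hr
IV tail: 175.6/0.089 = 1973.034; AUC_iv,0→∞ = 5289.775 + 1973.034 = 7262.809 µg/L·hr
Trapezoidal AUC_0→7 (rectal suppository):
  [0→1]: (0.0+254.0)/2 × 1 = 127.0
  [1→2.5]: (254.0+380.7)/2 × 1.5 = 476.025
  [2.5→4.5]: (380.7+381.0)/2 × 2 = 761.7
  [4.5→6.5]: (381.0+334.2)/2 × 2 = 715.2
  [6.5→7]: (334.2+321.3)/2 × 0.5 = 163.875
  Sum = 2243.8 µg/L·hr
rectal suppository tail: 321.3/0.089 = 3610.112; AUC_ev,0→∞ = 2243.8 + 3610.112 = 5853.912 µg/L·hr
F = (AUC_ev/D_ev)/(AUC_iv/D_iv) = (5853.912/300)/(7262.809/150) = 19.51304/48.4187 = 0.4030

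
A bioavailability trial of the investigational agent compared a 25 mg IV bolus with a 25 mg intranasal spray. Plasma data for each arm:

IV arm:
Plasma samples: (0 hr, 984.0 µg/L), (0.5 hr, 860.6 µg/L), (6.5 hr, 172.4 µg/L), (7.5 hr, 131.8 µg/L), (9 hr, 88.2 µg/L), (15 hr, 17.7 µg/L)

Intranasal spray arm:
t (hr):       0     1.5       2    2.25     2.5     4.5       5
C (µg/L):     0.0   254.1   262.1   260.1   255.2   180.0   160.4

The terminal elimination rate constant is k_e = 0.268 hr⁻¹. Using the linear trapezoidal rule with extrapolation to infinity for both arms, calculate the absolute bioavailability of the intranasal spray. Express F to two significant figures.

F = 0.37

Trapezoidal AUC_0→15 (IV):
  [0→0.5]: (984.0+860.6)/2 × 0.5 = 461.15
  [0.5→6.5]: (860.6+172.4)/2 × 6 = 3099.0
  [6.5→7.5]: (172.4+131.8)/2 × 1 = 152.1
  [7.5→9]: (131.8+88.2)/2 × 1.5 = 165.0
  [9→15]: (88.2+17.7)/2 × 6 = 317.7
  Sum = 4194.95 µg/L·hr
IV tail: 17.7/0.268 = 66.045; AUC_iv,0→∞ = 4194.95 + 66.045 = 4260.995 µg/L·hr
Trapezoidal AUC_0→5 (intranasal spray):
  [0→1.5]: (0.0+254.1)/2 × 1.5 = 190.575
  [1.5→2]: (254.1+262.1)/2 × 0.5 = 129.05
  [2→2.25]: (262.1+260.1)/2 × 0.25 = 65.275
  [2.25→2.5]: (260.1+255.2)/2 × 0.25 = 64.4125
  [2.5→4.5]: (255.2+180.0)/2 × 2 = 435.2
  [4.5→5]: (180.0+160.4)/2 × 0.5 = 85.1
  Sum = 969.6125 µg/L·hr
intranasal spray tail: 160.4/0.268 = 598.507; AUC_ev,0→∞ = 969.6125 + 598.507 = 1568.1195 µg/L·hr
F = (AUC_ev/D_ev)/(AUC_iv/D_iv) = (1568.1195/25)/(4260.995/25) = 62.72478/170.4398 = 0.3680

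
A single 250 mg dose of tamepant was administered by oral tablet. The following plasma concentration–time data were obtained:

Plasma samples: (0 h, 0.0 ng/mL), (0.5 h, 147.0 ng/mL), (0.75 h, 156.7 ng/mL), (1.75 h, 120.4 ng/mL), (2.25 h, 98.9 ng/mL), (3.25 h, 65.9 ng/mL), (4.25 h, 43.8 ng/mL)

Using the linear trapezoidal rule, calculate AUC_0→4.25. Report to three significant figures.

Trapezoidal AUC_0→4.25:
  [0→0.5]: (0.0+147.0)/2 × 0.5 = 36.75
  [0.5→0.75]: (147.0+156.7)/2 × 0.25 = 37.9625
  [0.75→1.75]: (156.7+120.4)/2 × 1 = 138.55
  [1.75→2.25]: (120.4+98.9)/2 × 0.5 = 54.825
  [2.25→3.25]: (98.9+65.9)/2 × 1 = 82.4
  [3.25→4.25]: (65.9+43.8)/2 × 1 = 54.85
  Sum = 405.3375 ng/mL·h

AUC = 405 ng/mL·h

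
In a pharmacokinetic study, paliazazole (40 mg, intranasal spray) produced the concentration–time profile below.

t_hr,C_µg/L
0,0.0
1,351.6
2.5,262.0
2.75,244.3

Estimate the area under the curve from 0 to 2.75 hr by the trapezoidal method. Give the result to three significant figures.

AUC = 699 µg/L·hr

Trapezoidal AUC_0→2.75:
  [0→1]: (0.0+351.6)/2 × 1 = 175.8
  [1→2.5]: (351.6+262.0)/2 × 1.5 = 460.2
  [2.5→2.75]: (262.0+244.3)/2 × 0.25 = 63.2875
  Sum = 699.2875 µg/L·hr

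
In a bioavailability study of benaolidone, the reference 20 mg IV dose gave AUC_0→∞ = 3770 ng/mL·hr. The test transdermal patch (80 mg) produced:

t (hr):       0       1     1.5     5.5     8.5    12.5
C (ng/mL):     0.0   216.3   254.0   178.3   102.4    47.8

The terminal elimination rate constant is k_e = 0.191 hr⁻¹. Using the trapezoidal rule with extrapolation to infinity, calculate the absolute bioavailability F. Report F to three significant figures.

F = 0.137

Trapezoidal AUC_0→12.5 (transdermal patch):
  [0→1]: (0.0+216.3)/2 × 1 = 108.15
  [1→1.5]: (216.3+254.0)/2 × 0.5 = 117.575
  [1.5→5.5]: (254.0+178.3)/2 × 4 = 864.6
  [5.5→8.5]: (178.3+102.4)/2 × 3 = 421.05
  [8.5→12.5]: (102.4+47.8)/2 × 4 = 300.4
  Sum = 1811.775 ng/mL·hr
Tail: C_last/k_e = 47.8/0.191 = 250.262
AUC_0→∞ (transdermal patch) = 1811.775 + 250.262 = 2062.037 ng/mL·hr
F = (AUC_ev/D_ev)/(AUC_iv/D_iv) = (2062.037/80)/(3770/20) = 25.7755/188.5 = 0.1367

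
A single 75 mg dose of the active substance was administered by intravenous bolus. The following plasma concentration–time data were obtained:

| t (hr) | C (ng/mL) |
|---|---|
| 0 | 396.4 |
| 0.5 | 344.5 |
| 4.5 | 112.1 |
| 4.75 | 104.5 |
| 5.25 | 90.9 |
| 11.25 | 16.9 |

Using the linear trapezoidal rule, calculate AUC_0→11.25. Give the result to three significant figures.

Trapezoidal AUC_0→11.25:
  [0→0.5]: (396.4+344.5)/2 × 0.5 = 185.225
  [0.5→4.5]: (344.5+112.1)/2 × 4 = 913.2
  [4.5→4.75]: (112.1+104.5)/2 × 0.25 = 27.075
  [4.75→5.25]: (104.5+90.9)/2 × 0.5 = 48.85
  [5.25→11.25]: (90.9+16.9)/2 × 6 = 323.4
  Sum = 1497.75 ng/mL·hr

AUC = 1500 ng/mL·hr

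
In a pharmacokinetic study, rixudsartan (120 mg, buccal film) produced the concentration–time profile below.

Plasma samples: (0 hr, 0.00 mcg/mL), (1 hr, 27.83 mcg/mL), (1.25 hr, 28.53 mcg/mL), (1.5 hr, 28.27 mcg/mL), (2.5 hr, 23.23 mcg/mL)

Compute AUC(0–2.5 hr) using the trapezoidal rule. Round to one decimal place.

AUC = 53.8 mcg/mL·hr

Trapezoidal AUC_0→2.5:
  [0→1]: (0.00+27.83)/2 × 1 = 13.915
  [1→1.25]: (27.83+28.53)/2 × 0.25 = 7.045
  [1.25→1.5]: (28.53+28.27)/2 × 0.25 = 7.1
  [1.5→2.5]: (28.27+23.23)/2 × 1 = 25.75
  Sum = 53.81 mcg/mL·hr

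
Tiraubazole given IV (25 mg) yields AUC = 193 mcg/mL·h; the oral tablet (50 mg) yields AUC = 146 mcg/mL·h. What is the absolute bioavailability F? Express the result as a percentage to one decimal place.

F = (AUC_ev / D_ev) / (AUC_iv / D_iv)
  = (146/50) / (193/25)
  = 2.92 / 7.72 = 0.3782
  = 37.82%

F = 37.8%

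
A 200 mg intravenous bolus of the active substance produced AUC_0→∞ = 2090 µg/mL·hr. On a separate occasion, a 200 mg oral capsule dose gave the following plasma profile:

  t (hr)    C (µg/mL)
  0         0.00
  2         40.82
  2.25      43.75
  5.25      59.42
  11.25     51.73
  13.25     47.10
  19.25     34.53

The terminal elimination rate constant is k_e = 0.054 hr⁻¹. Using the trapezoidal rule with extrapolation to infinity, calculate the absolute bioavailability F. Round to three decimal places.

Trapezoidal AUC_0→19.25 (oral capsule):
  [0→2]: (0.00+40.82)/2 × 2 = 40.82
  [2→2.25]: (40.82+43.75)/2 × 0.25 = 10.57125
  [2.25→5.25]: (43.75+59.42)/2 × 3 = 154.755
  [5.25→11.25]: (59.42+51.73)/2 × 6 = 333.45
  [11.25→13.25]: (51.73+47.10)/2 × 2 = 98.83
  [13.25→19.25]: (47.10+34.53)/2 × 6 = 244.89
  Sum = 883.31625 µg/mL·hr
Tail: C_last/k_e = 34.53/0.054 = 639.444
AUC_0→∞ (oral capsule) = 883.31625 + 639.444 = 1522.76025 µg/mL·hr
F = (AUC_ev/D_ev)/(AUC_iv/D_iv) = (1522.76025/200)/(2090/200) = 7.6138/10.45 = 0.7286

F = 0.729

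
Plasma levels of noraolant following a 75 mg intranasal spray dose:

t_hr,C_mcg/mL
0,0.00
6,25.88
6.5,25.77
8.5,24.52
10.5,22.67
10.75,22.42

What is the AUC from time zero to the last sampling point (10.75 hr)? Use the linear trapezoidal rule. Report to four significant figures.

AUC = 193.7 mcg/mL·hr

Trapezoidal AUC_0→10.75:
  [0→6]: (0.00+25.88)/2 × 6 = 77.64
  [6→6.5]: (25.88+25.77)/2 × 0.5 = 12.9125
  [6.5→8.5]: (25.77+24.52)/2 × 2 = 50.29
  [8.5→10.5]: (24.52+22.67)/2 × 2 = 47.19
  [10.5→10.75]: (22.67+22.42)/2 × 0.25 = 5.63625
  Sum = 193.66875 mcg/mL·hr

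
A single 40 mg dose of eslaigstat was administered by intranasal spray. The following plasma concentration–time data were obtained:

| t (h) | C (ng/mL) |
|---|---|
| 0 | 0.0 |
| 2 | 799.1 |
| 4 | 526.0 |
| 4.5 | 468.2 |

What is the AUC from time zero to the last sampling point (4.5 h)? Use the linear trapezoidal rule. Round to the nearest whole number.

AUC = 2373 ng/mL·h

Trapezoidal AUC_0→4.5:
  [0→2]: (0.0+799.1)/2 × 2 = 799.1
  [2→4]: (799.1+526.0)/2 × 2 = 1325.1
  [4→4.5]: (526.0+468.2)/2 × 0.5 = 248.55
  Sum = 2372.75 ng/mL·h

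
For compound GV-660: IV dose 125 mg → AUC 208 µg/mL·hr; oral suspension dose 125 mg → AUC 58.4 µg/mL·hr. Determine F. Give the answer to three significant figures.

F = 0.281

F = (AUC_ev / D_ev) / (AUC_iv / D_iv)
  = (58.4/125) / (208/125)
  = 0.4672 / 1.664 = 0.2808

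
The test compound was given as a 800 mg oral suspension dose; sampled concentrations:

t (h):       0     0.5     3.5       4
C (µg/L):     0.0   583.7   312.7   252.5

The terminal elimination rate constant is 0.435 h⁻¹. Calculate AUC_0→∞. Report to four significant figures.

Trapezoidal AUC_0→4:
  [0→0.5]: (0.0+583.7)/2 × 0.5 = 145.925
  [0.5→3.5]: (583.7+312.7)/2 × 3 = 1344.6
  [3.5→4]: (312.7+252.5)/2 × 0.5 = 141.3
  Sum = 1631.825 µg/L·h
Extrapolated tail: C_last / k_e = 252.5 / 0.435 = 580.460
AUC_0→∞ = 1631.825 + 580.460 = 2212.285 µg/L·h

AUC = 2212 µg/L·h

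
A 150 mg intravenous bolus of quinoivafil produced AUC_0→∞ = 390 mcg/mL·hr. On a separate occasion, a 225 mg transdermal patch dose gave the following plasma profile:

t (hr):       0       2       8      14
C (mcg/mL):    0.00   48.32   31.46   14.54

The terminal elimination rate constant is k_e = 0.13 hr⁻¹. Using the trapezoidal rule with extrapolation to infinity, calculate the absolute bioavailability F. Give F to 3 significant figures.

F = 0.919

Trapezoidal AUC_0→14 (transdermal patch):
  [0→2]: (0.00+48.32)/2 × 2 = 48.32
  [2→8]: (48.32+31.46)/2 × 6 = 239.34
  [8→14]: (31.46+14.54)/2 × 6 = 138.0
  Sum = 425.66 mcg/mL·hr
Tail: C_last/k_e = 14.54/0.13 = 111.846
AUC_0→∞ (transdermal patch) = 425.66 + 111.846 = 537.506 mcg/mL·hr
F = (AUC_ev/D_ev)/(AUC_iv/D_iv) = (537.506/225)/(390/150) = 2.38892/2.6 = 0.9188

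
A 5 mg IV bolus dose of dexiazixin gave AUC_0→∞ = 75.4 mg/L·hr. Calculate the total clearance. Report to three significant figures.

CL = Dose_iv / AUC_0→∞
   = 5 / 75.4 = 0.066313 L/hr

CL = 0.0663 L/hr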